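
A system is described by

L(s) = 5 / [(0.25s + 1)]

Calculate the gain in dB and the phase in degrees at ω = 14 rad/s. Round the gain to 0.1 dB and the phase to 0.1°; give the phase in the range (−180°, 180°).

At ω = 14 rad/s:
pole (1 + j14·0.25) = 1 + j3.5 → |·| ≈ 3.6401, ∠ ≈ 74.05°
|L| = 5 · 1 / (3.6401) ≈ 1.3736
Gain = 20 log₁₀(1.3736) ≈ 2.76 dB
∠L = (0°) − (74.05°) = -74.05°

2.8 dB, -74.1°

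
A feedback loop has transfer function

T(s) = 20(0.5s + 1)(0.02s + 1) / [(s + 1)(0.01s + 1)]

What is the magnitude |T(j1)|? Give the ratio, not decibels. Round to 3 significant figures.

At ω = 1 rad/s:
zero (1 + j1·0.5) = 1 + j0.5 → |·| ≈ 1.118, ∠ ≈ 26.57°
zero (1 + j1·0.02) = 1 + j0.02 → |·| ≈ 1.0002, ∠ ≈ 1.15°
pole (1 + j1·1) = 1 + j1 → |·| ≈ 1.4142, ∠ ≈ 45.00°
pole (1 + j1·0.01) = 1 + j0.01 → |·| ≈ 1, ∠ ≈ 0.57°
|T| = 20 · 1.118 · 1.0002 / (1.4142 · 1) ≈ 15.814

15.8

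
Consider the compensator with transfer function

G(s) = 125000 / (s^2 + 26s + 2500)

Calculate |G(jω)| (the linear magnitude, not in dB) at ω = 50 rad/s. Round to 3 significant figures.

At s = jω = j50:
quadratic: (j50)² + 26·j50 + 2500 = 0 + j1300 → |·| ≈ 1300, ∠ ≈ 90.00°
|G| = 125000 / 1300 ≈ 96.154

96.2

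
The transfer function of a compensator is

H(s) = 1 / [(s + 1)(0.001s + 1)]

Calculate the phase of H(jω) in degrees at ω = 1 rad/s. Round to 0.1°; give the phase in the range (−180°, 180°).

At ω = 1 rad/s:
pole (1 + j1·1) = 1 + j1 → |·| ≈ 1.4142, ∠ ≈ 45.00°
pole (1 + j1·0.001) = 1 + j0.001 → |·| ≈ 1, ∠ ≈ 0.06°
∠H = (0°) − (45.00° + 0.06°) = -45.06°

-45.1°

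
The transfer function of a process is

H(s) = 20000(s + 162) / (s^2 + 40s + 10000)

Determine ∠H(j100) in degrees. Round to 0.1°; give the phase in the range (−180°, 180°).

At s = jω = j100:
zero (s+162): 162 + j100 → |·| = √(162²+100²) = √36244 ≈ 190.38, ∠ = arctan(100/162) ≈ 31.69°
quadratic: (j100)² + 40·j100 + 10000 = 0 + j4000 → |·| ≈ 4000, ∠ ≈ 90.00°
∠H = 31.69° − 90.00° = -58.31°

-58.3°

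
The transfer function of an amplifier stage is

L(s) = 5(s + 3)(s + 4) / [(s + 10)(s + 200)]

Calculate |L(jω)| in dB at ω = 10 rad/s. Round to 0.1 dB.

At s = jω = j10:
zero (s+3): 3 + j10 → |·| = √(3²+10²) = √109 ≈ 10.44, ∠ = arctan(10/3) ≈ 73.30°
zero (s+4): 4 + j10 → |·| = √(4²+10²) = √116 ≈ 10.77, ∠ = arctan(10/4) ≈ 68.20°
pole (s+10): 10 + j10 → |·| = √(10²+10²) = √200 ≈ 14.142, ∠ = arctan(10/10) ≈ 45.00°
pole (s+200): 200 + j10 → |·| = √(200²+10²) = √40100 ≈ 200.25, ∠ = arctan(10/200) ≈ 2.86°
|L| = 5 · 112.44 / 2831.9 ≈ 0.19852
Gain = 20 log₁₀(0.19852) ≈ -14.04 dB

-14.0 dB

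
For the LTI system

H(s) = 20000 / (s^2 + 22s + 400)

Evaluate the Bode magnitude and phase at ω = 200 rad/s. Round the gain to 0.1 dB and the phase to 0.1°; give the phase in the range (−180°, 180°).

At s = jω = j200:
quadratic: (j200)² + 22·j200 + 400 = -39600 + j4400 → |·| ≈ 39844, ∠ ≈ 173.66°
|H| = 20000 / 39844 ≈ 0.50196
Gain = 20 log₁₀(0.50196) ≈ -5.99 dB
∠H = 0.00° − 173.66° = -173.66°

-6.0 dB, -173.7°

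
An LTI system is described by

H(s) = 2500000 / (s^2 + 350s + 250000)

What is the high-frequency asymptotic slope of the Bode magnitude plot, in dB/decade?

Each pole contributes −20 dB/decade at high frequency; each zero contributes +20 dB/decade.
Net: 0 zero(s) − 2 pole(s) → -40 dB/decade.

-40 dB/decade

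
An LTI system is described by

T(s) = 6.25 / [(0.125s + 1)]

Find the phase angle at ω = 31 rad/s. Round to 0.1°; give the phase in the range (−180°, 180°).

At ω = 31 rad/s:
pole (1 + j31·0.125) = 1 + j3.875 → |·| ≈ 4.002, ∠ ≈ 75.53°
∠T = (0°) − (75.53°) = -75.53°

-75.5°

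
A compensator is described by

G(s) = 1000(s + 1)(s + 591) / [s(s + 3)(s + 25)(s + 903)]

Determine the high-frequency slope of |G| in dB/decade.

Each pole contributes −20 dB/decade at high frequency; each zero contributes +20 dB/decade.
Net: 2 zero(s) − 4 pole(s) → -40 dB/decade.

-40 dB/decade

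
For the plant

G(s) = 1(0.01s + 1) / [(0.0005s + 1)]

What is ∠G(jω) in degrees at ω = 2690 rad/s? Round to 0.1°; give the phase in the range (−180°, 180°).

34.5°

At ω = 2690 rad/s:
zero (1 + j2690·0.01) = 1 + j26.9 → |·| ≈ 26.919, ∠ ≈ 87.87°
pole (1 + j2690·0.0005) = 1 + j1.345 → |·| ≈ 1.676, ∠ ≈ 53.37°
∠G = (87.87°) − (53.37°) = 34.50°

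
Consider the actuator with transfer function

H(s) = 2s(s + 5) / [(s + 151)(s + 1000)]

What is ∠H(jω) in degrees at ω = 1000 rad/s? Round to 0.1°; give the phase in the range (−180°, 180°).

53.3°

At s = jω = j1000:
zero (s+5): 5 + j1000 → |·| = √(5²+1000²) = √1000025 ≈ 1000, ∠ = arctan(1000/5) ≈ 89.71°
zero at origin: s = j1000 → |·| = 1000, ∠ = 90.00°
pole (s+151): 151 + j1000 → |·| = √(151²+1000²) = √1022801 ≈ 1011.3, ∠ = arctan(1000/151) ≈ 81.41°
pole (s+1000): 1000 + j1000 → |·| = √(1000²+1000²) = √2000000 ≈ 1414.2, ∠ = arctan(1000/1000) ≈ 45.00°
∠H = 179.71° − 126.41° = 53.30°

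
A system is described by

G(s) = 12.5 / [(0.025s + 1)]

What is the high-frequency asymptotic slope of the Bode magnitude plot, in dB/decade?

Each pole contributes −20 dB/decade at high frequency; each zero contributes +20 dB/decade.
Net: 0 zero(s) − 1 pole(s) → -20 dB/decade.

-20 dB/decade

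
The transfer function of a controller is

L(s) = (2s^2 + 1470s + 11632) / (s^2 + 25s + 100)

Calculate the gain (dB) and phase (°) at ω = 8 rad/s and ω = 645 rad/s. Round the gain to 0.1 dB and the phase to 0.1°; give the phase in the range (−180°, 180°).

ω = 8: 38.2 dB, -34.2°; ω = 645: 9.6 dB, -46.9°

Substitute s = j8:
Numerator: 2(j8)^2 + 1470(j8) + 11632 = 11504 + j11760
Denominator: (j8)^2 + 25(j8) + 100 = 36 + j200
|N| = √(11504² + 11760²) ≈ 16451, ∠N ≈ 45.63°
|D| = √(36² + 200²) ≈ 203.21, ∠D ≈ 79.80°
|L| = 16451 / 203.21 ≈ 80.956
Gain = 20 log₁₀(80.956) ≈ 38.16 dB
∠L = 45.63° − 79.80° = -34.17°

Substitute s = j645:
Numerator: 2(j645)^2 + 1470(j645) + 11632 = -820418 + j948150
Denominator: (j645)^2 + 25(j645) + 100 = -415925 + j16125
|N| = √(820418² + 948150²) ≈ 1.2538e+06, ∠N ≈ 130.87°
|D| = √(415925² + 16125²) ≈ 4.1624e+05, ∠D ≈ 177.78°
|L| = 1.2538e+06 / 4.1624e+05 ≈ 3.0122
Gain = 20 log₁₀(3.0122) ≈ 9.58 dB
∠L = 130.87° − 177.78° = -46.91°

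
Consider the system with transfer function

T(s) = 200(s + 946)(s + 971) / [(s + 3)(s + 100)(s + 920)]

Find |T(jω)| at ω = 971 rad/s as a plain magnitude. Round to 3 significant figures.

0.294

At s = jω = j971:
zero (s+946): 946 + j971 → |·| = √(946²+971²) = √1837757 ≈ 1355.6, ∠ = arctan(971/946) ≈ 45.75°
zero (s+971): 971 + j971 → |·| = √(971²+971²) = √1885682 ≈ 1373.2, ∠ = arctan(971/971) ≈ 45.00°
pole (s+3): 3 + j971 → |·| = √(3²+971²) = √942850 ≈ 971, ∠ = arctan(971/3) ≈ 89.82°
pole (s+100): 100 + j971 → |·| = √(100²+971²) = √952841 ≈ 976.14, ∠ = arctan(971/100) ≈ 84.12°
pole (s+920): 920 + j971 → |·| = √(920²+971²) = √1789241 ≈ 1337.6, ∠ = arctan(971/920) ≈ 46.54°
|T| = 200 · 1.8615e+06 / 1.2678e+09 ≈ 0.29366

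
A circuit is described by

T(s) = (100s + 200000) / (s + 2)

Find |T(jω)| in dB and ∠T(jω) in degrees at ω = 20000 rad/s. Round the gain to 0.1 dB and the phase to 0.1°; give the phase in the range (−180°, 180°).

Substitute s = j20000:
Numerator: 100(j20000) + 200000 = 200000 + j2000000
Denominator: (j20000) + 2 = 2 + j20000
|N| = √(200000² + 2000000²) ≈ 2.01e+06, ∠N ≈ 84.29°
|D| = √(2² + 20000²) ≈ 20000, ∠D ≈ 89.99°
|T| = 2.01e+06 / 20000 ≈ 100.5
Gain = 20 log₁₀(100.5) ≈ 40.04 dB
∠T = 84.29° − 89.99° = -5.70°

40.0 dB, -5.7°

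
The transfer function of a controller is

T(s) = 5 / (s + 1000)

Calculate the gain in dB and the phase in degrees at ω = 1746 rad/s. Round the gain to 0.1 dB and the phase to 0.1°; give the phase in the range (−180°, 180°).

Substitute s = j1746:
Numerator: 5 = 5 + j0
Denominator: (j1746) + 1000 = 1000 + j1746
|N| = √(5² + 0²) ≈ 5, ∠N ≈ 0.00°
|D| = √(1000² + 1746²) ≈ 2012.1, ∠D ≈ 60.20°
|T| = 5 / 2012.1 ≈ 0.002485
Gain = 20 log₁₀(0.002485) ≈ -52.09 dB
∠T = 0.00° − 60.20° = -60.20°

-52.1 dB, -60.2°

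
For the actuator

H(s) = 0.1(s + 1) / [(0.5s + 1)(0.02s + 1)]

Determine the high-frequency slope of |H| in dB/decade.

-20 dB/decade

Each pole contributes −20 dB/decade at high frequency; each zero contributes +20 dB/decade.
Net: 1 zero(s) − 2 pole(s) → -20 dB/decade.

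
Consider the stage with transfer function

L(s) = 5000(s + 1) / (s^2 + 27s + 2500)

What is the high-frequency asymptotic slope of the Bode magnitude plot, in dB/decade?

Each pole contributes −20 dB/decade at high frequency; each zero contributes +20 dB/decade.
Net: 1 zero(s) − 2 pole(s) → -20 dB/decade.

-20 dB/decade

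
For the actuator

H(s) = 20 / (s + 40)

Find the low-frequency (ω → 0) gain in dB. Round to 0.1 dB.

-6.0 dB

H(0) = 20 / 40 = 0.5
20 log₁₀(0.5) ≈ -6.02 dB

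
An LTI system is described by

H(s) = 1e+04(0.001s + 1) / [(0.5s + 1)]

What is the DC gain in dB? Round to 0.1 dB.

80.0 dB

H(0) = 1e+04 · 1 / 1 = 10000
20 log₁₀(10000) ≈ 80.00 dB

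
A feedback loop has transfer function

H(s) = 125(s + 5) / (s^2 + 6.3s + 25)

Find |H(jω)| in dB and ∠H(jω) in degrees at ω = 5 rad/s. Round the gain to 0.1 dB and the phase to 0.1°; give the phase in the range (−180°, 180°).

29.0 dB, -45.0°

At s = jω = j5:
zero (s+5): 5 + j5 → |·| = √(5²+5²) = √50 ≈ 7.0711, ∠ = arctan(5/5) ≈ 45.00°
quadratic: (j5)² + 6.3·j5 + 25 = 0 + j31.5 → |·| ≈ 31.5, ∠ ≈ 90.00°
|H| = 125 · 7.0711 / 31.5 ≈ 28.06
Gain = 20 log₁₀(28.06) ≈ 28.96 dB
∠H = 45.00° − 90.00° = -45.00°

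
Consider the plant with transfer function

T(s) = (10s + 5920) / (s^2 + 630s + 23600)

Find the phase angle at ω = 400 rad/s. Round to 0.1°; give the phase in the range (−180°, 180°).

-84.4°

Substitute s = j400:
Numerator: 10(j400) + 5920 = 5920 + j4000
Denominator: (j400)^2 + 630(j400) + 23600 = -136400 + j252000
|N| = √(5920² + 4000²) ≈ 7144.7, ∠N ≈ 34.05°
|D| = √(136400² + 252000²) ≈ 2.8655e+05, ∠D ≈ 118.43°
∠T = 34.05° − 118.43° = -84.38°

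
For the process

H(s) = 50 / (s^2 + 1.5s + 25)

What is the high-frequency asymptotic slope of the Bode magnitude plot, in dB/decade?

-40 dB/decade

Each pole contributes −20 dB/decade at high frequency; each zero contributes +20 dB/decade.
Net: 0 zero(s) − 2 pole(s) → -40 dB/decade.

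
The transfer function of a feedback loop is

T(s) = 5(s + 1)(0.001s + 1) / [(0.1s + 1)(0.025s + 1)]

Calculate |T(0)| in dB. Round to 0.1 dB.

T(0) = 5 · 1 / 1 = 5
20 log₁₀(5) ≈ 13.98 dB

14.0 dB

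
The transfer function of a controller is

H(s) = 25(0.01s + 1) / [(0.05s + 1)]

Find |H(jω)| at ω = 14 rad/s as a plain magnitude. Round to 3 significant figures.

At ω = 14 rad/s:
zero (1 + j14·0.01) = 1 + j0.14 → |·| ≈ 1.0098, ∠ ≈ 7.97°
pole (1 + j14·0.05) = 1 + j0.7 → |·| ≈ 1.2207, ∠ ≈ 34.99°
|H| = 25 · 1.0098 / (1.2207) ≈ 20.681

20.7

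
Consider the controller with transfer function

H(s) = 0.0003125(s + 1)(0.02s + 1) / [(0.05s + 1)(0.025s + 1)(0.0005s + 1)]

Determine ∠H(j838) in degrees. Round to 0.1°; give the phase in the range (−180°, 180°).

At ω = 838 rad/s:
zero (1 + j838·1) = 1 + j838 → |·| ≈ 838, ∠ ≈ 89.93°
zero (1 + j838·0.02) = 1 + j16.76 → |·| ≈ 16.79, ∠ ≈ 86.59°
pole (1 + j838·0.05) = 1 + j41.9 → |·| ≈ 41.912, ∠ ≈ 88.63°
pole (1 + j838·0.025) = 1 + j20.95 → |·| ≈ 20.974, ∠ ≈ 87.27°
pole (1 + j838·0.0005) = 1 + j0.419 → |·| ≈ 1.0842, ∠ ≈ 22.73°
∠H = (89.93° + 86.59°) − (88.63° + 87.27° + 22.73°) = -22.11°

-22.1°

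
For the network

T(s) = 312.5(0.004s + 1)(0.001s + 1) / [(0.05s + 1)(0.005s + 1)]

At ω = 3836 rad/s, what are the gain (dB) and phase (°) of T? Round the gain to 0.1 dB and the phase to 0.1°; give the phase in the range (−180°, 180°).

14.3 dB, -15.1°

At ω = 3836 rad/s:
zero (1 + j3836·0.004) = 1 + j15.344 → |·| ≈ 15.377, ∠ ≈ 86.27°
zero (1 + j3836·0.001) = 1 + j3.836 → |·| ≈ 3.9642, ∠ ≈ 75.39°
pole (1 + j3836·0.05) = 1 + j191.8 → |·| ≈ 191.8, ∠ ≈ 89.70°
pole (1 + j3836·0.005) = 1 + j19.18 → |·| ≈ 19.206, ∠ ≈ 87.02°
|T| = 312.5 · 15.377 · 3.9642 / (191.8 · 19.206) ≈ 5.1712
Gain = 20 log₁₀(5.1712) ≈ 14.27 dB
∠T = (86.27° + 75.39°) − (89.70° + 87.02°) = -15.06°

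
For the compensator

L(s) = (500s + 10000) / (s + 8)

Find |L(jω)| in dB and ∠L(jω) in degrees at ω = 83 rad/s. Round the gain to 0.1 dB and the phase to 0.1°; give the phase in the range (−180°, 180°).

54.2 dB, -8.0°

Substitute s = j83:
Numerator: 500(j83) + 10000 = 10000 + j41500
Denominator: (j83) + 8 = 8 + j83
|N| = √(10000² + 41500²) ≈ 42688, ∠N ≈ 76.45°
|D| = √(8² + 83²) ≈ 83.385, ∠D ≈ 84.49°
|L| = 42688 / 83.385 ≈ 511.94
Gain = 20 log₁₀(511.94) ≈ 54.18 dB
∠L = 76.45° − 84.49° = -8.04°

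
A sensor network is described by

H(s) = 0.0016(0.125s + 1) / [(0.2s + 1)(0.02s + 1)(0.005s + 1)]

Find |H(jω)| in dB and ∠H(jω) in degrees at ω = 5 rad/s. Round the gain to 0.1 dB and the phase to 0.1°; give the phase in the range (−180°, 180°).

At ω = 5 rad/s:
zero (1 + j5·0.125) = 1 + j0.625 → |·| ≈ 1.1792, ∠ ≈ 32.01°
pole (1 + j5·0.2) = 1 + j1 → |·| ≈ 1.4142, ∠ ≈ 45.00°
pole (1 + j5·0.02) = 1 + j0.1 → |·| ≈ 1.005, ∠ ≈ 5.71°
pole (1 + j5·0.005) = 1 + j0.025 → |·| ≈ 1.0003, ∠ ≈ 1.43°
|H| = 0.0016 · 1.1792 / (1.4142 · 1.005 · 1.0003) ≈ 0.0013271
Gain = 20 log₁₀(0.0013271) ≈ -57.54 dB
∠H = (32.01°) − (45.00° + 5.71° + 1.43°) = -20.13°

-57.5 dB, -20.1°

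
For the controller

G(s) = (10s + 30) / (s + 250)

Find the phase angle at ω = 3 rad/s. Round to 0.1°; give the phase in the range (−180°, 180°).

44.3°

Substitute s = j3:
Numerator: 10(j3) + 30 = 30 + j30
Denominator: (j3) + 250 = 250 + j3
|N| = √(30² + 30²) ≈ 42.426, ∠N ≈ 45.00°
|D| = √(250² + 3²) ≈ 250.02, ∠D ≈ 0.69°
∠G = 45.00° − 0.69° = 44.31°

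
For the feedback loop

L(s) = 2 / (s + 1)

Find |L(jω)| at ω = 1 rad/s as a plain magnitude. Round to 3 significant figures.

At s = jω = j1:
pole (s+1): 1 + j1 → |·| = √(1²+1²) = √2 ≈ 1.4142, ∠ = arctan(1/1) ≈ 45.00°
|L| = 2 / 1.4142 ≈ 1.4142

1.41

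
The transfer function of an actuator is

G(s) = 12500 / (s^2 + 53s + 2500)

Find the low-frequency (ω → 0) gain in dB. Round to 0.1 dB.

14.0 dB

G(0) = 12500 / 2500 = 5
20 log₁₀(5) ≈ 13.98 dB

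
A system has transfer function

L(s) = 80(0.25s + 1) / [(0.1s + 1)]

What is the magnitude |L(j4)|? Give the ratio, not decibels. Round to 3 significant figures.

At ω = 4 rad/s:
zero (1 + j4·0.25) = 1 + j1 → |·| ≈ 1.4142, ∠ ≈ 45.00°
pole (1 + j4·0.1) = 1 + j0.4 → |·| ≈ 1.077, ∠ ≈ 21.80°
|L| = 80 · 1.4142 / (1.077) ≈ 105.05

105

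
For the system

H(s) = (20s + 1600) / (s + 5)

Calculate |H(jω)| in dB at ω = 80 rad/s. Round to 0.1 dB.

29.0 dB

Substitute s = j80:
Numerator: 20(j80) + 1600 = 1600 + j1600
Denominator: (j80) + 5 = 5 + j80
|N| = √(1600² + 1600²) ≈ 2262.7, ∠N ≈ 45.00°
|D| = √(5² + 80²) ≈ 80.156, ∠D ≈ 86.42°
|H| = 2262.7 / 80.156 ≈ 28.229
Gain = 20 log₁₀(28.229) ≈ 29.01 dB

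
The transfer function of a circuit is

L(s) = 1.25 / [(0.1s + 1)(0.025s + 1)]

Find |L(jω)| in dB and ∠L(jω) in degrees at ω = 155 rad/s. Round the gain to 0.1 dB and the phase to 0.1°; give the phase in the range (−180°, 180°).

-33.9 dB, -161.8°

At ω = 155 rad/s:
pole (1 + j155·0.1) = 1 + j15.5 → |·| ≈ 15.532, ∠ ≈ 86.31°
pole (1 + j155·0.025) = 1 + j3.875 → |·| ≈ 4.002, ∠ ≈ 75.53°
|L| = 1.25 · 1 / (15.532 · 4.002) ≈ 0.02011
Gain = 20 log₁₀(0.02011) ≈ -33.93 dB
∠L = (0°) − (86.31° + 75.53°) = -161.84°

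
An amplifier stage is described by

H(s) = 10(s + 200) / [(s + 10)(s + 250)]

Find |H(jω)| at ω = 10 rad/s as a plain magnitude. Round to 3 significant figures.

At s = jω = j10:
zero (s+200): 200 + j10 → |·| = √(200²+10²) = √40100 ≈ 200.25, ∠ = arctan(10/200) ≈ 2.86°
pole (s+10): 10 + j10 → |·| = √(10²+10²) = √200 ≈ 14.142, ∠ = arctan(10/10) ≈ 45.00°
pole (s+250): 250 + j10 → |·| = √(250²+10²) = √62600 ≈ 250.2, ∠ = arctan(10/250) ≈ 2.29°
|H| = 10 · 200.25 / 3538.3 ≈ 0.56595

0.566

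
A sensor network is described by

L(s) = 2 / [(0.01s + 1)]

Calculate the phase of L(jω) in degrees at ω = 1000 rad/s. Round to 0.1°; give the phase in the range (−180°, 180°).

-84.3°

At ω = 1000 rad/s:
pole (1 + j1000·0.01) = 1 + j10 → |·| ≈ 10.05, ∠ ≈ 84.29°
∠L = (0°) − (84.29°) = -84.29°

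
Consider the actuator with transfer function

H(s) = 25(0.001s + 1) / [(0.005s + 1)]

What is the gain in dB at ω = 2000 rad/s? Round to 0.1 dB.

At ω = 2000 rad/s:
zero (1 + j2000·0.001) = 1 + j2 → |·| ≈ 2.2361, ∠ ≈ 63.43°
pole (1 + j2000·0.005) = 1 + j10 → |·| ≈ 10.05, ∠ ≈ 84.29°
|H| = 25 · 2.2361 / (10.05) ≈ 5.5624
Gain = 20 log₁₀(5.5624) ≈ 14.91 dB

14.9 dB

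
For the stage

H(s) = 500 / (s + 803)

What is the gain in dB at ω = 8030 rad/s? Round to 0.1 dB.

Substitute s = j8030:
Numerator: 500 = 500 + j0
Denominator: (j8030) + 803 = 803 + j8030
|N| = √(500² + 0²) ≈ 500, ∠N ≈ 0.00°
|D| = √(803² + 8030²) ≈ 8070.1, ∠D ≈ 84.29°
|H| = 500 / 8070.1 ≈ 0.061957
Gain = 20 log₁₀(0.061957) ≈ -24.16 dB

-24.2 dB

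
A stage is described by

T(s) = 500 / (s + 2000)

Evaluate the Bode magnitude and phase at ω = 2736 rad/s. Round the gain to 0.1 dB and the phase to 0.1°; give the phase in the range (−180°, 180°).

At s = jω = j2736:
pole (s+2000): 2000 + j2736 → |·| = √(2000²+2736²) = √11485696 ≈ 3389.1, ∠ = arctan(2736/2000) ≈ 53.83°
|T| = 500 / 3389.1 ≈ 0.14753
Gain = 20 log₁₀(0.14753) ≈ -16.62 dB
∠T = 0.00° − 53.83° = -53.83°

-16.6 dB, -53.8°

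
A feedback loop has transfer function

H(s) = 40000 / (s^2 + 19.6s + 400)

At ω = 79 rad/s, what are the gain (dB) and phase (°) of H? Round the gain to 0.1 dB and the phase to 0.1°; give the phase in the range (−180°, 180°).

At s = jω = j79:
quadratic: (j79)² + 19.6·j79 + 400 = -5841 + j1548.4 → |·| ≈ 6042.7, ∠ ≈ 165.15°
|H| = 40000 / 6042.7 ≈ 6.6196
Gain = 20 log₁₀(6.6196) ≈ 16.42 dB
∠H = 0.00° − 165.15° = -165.15°

16.4 dB, -165.2°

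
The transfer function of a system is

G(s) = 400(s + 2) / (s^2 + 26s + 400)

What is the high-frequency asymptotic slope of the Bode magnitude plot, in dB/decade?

Each pole contributes −20 dB/decade at high frequency; each zero contributes +20 dB/decade.
Net: 1 zero(s) − 2 pole(s) → -20 dB/decade.

-20 dB/decade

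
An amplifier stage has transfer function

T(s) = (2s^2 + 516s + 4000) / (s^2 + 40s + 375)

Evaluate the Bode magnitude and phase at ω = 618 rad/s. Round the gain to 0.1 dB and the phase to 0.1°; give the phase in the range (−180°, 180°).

6.7 dB, -19.1°

Substitute s = j618:
Numerator: 2(j618)^2 + 516(j618) + 4000 = -759848 + j318888
Denominator: (j618)^2 + 40(j618) + 375 = -381549 + j24720
|N| = √(759848² + 318888²) ≈ 8.2405e+05, ∠N ≈ 157.23°
|D| = √(381549² + 24720²) ≈ 3.8235e+05, ∠D ≈ 176.29°
|T| = 8.2405e+05 / 3.8235e+05 ≈ 2.1552
Gain = 20 log₁₀(2.1552) ≈ 6.67 dB
∠T = 157.23° − 176.29° = -19.06°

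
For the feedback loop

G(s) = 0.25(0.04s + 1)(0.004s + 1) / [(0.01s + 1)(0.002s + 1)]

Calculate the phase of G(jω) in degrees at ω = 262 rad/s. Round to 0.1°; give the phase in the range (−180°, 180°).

34.1°

At ω = 262 rad/s:
zero (1 + j262·0.04) = 1 + j10.48 → |·| ≈ 10.528, ∠ ≈ 84.55°
zero (1 + j262·0.004) = 1 + j1.048 → |·| ≈ 1.4486, ∠ ≈ 46.34°
pole (1 + j262·0.01) = 1 + j2.62 → |·| ≈ 2.8044, ∠ ≈ 69.11°
pole (1 + j262·0.002) = 1 + j0.524 → |·| ≈ 1.129, ∠ ≈ 27.65°
∠G = (84.55° + 46.34°) − (69.11° + 27.65°) = 34.13°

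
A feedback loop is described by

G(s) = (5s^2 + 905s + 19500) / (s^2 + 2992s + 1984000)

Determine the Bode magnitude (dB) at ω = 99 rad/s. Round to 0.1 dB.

Substitute s = j99:
Numerator: 5(j99)^2 + 905(j99) + 19500 = -29505 + j89595
Denominator: (j99)^2 + 2992(j99) + 1984000 = 1974199 + j296208
|N| = √(29505² + 89595²) ≈ 94328, ∠N ≈ 108.23°
|D| = √(1974199² + 296208²) ≈ 1.9963e+06, ∠D ≈ 8.53°
|G| = 94328 / 1.9963e+06 ≈ 0.047251
Gain = 20 log₁₀(0.047251) ≈ -26.51 dB

-26.5 dB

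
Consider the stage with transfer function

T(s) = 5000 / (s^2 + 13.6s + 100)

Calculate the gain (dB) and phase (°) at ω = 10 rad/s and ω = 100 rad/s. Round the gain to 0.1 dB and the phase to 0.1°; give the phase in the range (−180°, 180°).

At s = jω = j10:
quadratic: (j10)² + 13.6·j10 + 100 = 0 + j136 → |·| ≈ 136, ∠ ≈ 90.00°
|T| = 5000 / 136 ≈ 36.765
Gain = 20 log₁₀(36.765) ≈ 31.31 dB
∠T = 0.00° − 90.00° = -90.00°

At s = jω = j100:
quadratic: (j100)² + 13.6·j100 + 100 = -9900 + j1360 → |·| ≈ 9993, ∠ ≈ 172.18°
|T| = 5000 / 9993 ≈ 0.50035
Gain = 20 log₁₀(0.50035) ≈ -6.01 dB
∠T = 0.00° − 172.18° = -172.18°

ω = 10: 31.3 dB, -90.0°; ω = 100: -6.0 dB, -172.2°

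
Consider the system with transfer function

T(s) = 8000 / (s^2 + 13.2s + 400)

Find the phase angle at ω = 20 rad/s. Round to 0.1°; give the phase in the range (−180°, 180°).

-90.0°

At s = jω = j20:
quadratic: (j20)² + 13.2·j20 + 400 = 0 + j264 → |·| ≈ 264, ∠ ≈ 90.00°
∠T = 0.00° − 90.00° = -90.00°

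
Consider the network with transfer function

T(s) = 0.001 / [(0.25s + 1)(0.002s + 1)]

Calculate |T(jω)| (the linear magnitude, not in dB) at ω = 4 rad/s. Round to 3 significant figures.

At ω = 4 rad/s:
pole (1 + j4·0.25) = 1 + j1 → |·| ≈ 1.4142, ∠ ≈ 45.00°
pole (1 + j4·0.002) = 1 + j0.008 → |·| ≈ 1, ∠ ≈ 0.46°
|T| = 0.001 · 1 / (1.4142 · 1) ≈ 0.00070711

0.000707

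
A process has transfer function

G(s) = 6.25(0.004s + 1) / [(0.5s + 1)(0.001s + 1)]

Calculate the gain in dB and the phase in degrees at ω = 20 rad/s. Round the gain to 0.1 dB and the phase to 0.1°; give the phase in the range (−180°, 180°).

-4.1 dB, -80.9°

At ω = 20 rad/s:
zero (1 + j20·0.004) = 1 + j0.08 → |·| ≈ 1.0032, ∠ ≈ 4.57°
pole (1 + j20·0.5) = 1 + j10 → |·| ≈ 10.05, ∠ ≈ 84.29°
pole (1 + j20·0.001) = 1 + j0.02 → |·| ≈ 1.0002, ∠ ≈ 1.15°
|G| = 6.25 · 1.0032 / (10.05 · 1.0002) ≈ 0.62376
Gain = 20 log₁₀(0.62376) ≈ -4.10 dB
∠G = (4.57°) − (84.29° + 1.15°) = -80.87°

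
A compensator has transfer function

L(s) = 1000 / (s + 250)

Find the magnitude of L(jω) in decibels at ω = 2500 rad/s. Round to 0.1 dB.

-8.0 dB

Substitute s = j2500:
Numerator: 1000 = 1000 + j0
Denominator: (j2500) + 250 = 250 + j2500
|N| = √(1000² + 0²) ≈ 1000, ∠N ≈ 0.00°
|D| = √(250² + 2500²) ≈ 2512.5, ∠D ≈ 84.29°
|L| = 1000 / 2512.5 ≈ 0.39801
Gain = 20 log₁₀(0.39801) ≈ -8.00 dB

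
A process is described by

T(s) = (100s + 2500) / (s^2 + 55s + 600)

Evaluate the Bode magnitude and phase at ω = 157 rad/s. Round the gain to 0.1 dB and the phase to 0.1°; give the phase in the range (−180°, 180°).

-4.1 dB, -79.3°

Substitute s = j157:
Numerator: 100(j157) + 2500 = 2500 + j15700
Denominator: (j157)^2 + 55(j157) + 600 = -24049 + j8635
|N| = √(2500² + 15700²) ≈ 15898, ∠N ≈ 80.95°
|D| = √(24049² + 8635²) ≈ 25552, ∠D ≈ 160.25°
|T| = 15898 / 25552 ≈ 0.62218
Gain = 20 log₁₀(0.62218) ≈ -4.12 dB
∠T = 80.95° − 160.25° = -79.30°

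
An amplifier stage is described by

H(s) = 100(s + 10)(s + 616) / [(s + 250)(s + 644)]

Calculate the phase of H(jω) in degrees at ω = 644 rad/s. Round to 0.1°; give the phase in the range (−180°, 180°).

21.6°

At s = jω = j644:
zero (s+10): 10 + j644 → |·| = √(10²+644²) = √414836 ≈ 644.08, ∠ = arctan(644/10) ≈ 89.11°
zero (s+616): 616 + j644 → |·| = √(616²+644²) = √794192 ≈ 891.17, ∠ = arctan(644/616) ≈ 46.27°
pole (s+250): 250 + j644 → |·| = √(250²+644²) = √477236 ≈ 690.82, ∠ = arctan(644/250) ≈ 68.78°
pole (s+644): 644 + j644 → |·| = √(644²+644²) = √829472 ≈ 910.75, ∠ = arctan(644/644) ≈ 45.00°
∠H = 135.38° − 113.78° = 21.60°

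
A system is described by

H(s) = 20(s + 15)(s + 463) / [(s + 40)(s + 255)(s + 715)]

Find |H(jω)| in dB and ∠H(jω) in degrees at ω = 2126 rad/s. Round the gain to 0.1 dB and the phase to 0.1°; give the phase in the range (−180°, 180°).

At s = jω = j2126:
zero (s+15): 15 + j2126 → |·| = √(15²+2126²) = √4520101 ≈ 2126.1, ∠ = arctan(2126/15) ≈ 89.60°
zero (s+463): 463 + j2126 → |·| = √(463²+2126²) = √4734245 ≈ 2175.8, ∠ = arctan(2126/463) ≈ 77.71°
pole (s+40): 40 + j2126 → |·| = √(40²+2126²) = √4521476 ≈ 2126.4, ∠ = arctan(2126/40) ≈ 88.92°
pole (s+255): 255 + j2126 → |·| = √(255²+2126²) = √4584901 ≈ 2141.2, ∠ = arctan(2126/255) ≈ 83.16°
pole (s+715): 715 + j2126 → |·| = √(715²+2126²) = √5031101 ≈ 2243, ∠ = arctan(2126/715) ≈ 71.41°
|H| = 20 · 4.626e+06 / 1.0212e+10 ≈ 0.0090599
Gain = 20 log₁₀(0.0090599) ≈ -40.86 dB
∠H = 167.31° − 243.49° = -76.18°

-40.9 dB, -76.2°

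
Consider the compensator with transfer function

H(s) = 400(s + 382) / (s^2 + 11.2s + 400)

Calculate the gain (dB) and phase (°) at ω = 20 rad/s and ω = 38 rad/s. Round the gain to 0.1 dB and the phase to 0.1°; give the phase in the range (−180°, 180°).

ω = 20: 56.7 dB, -87.0°; ω = 38: 42.7 dB, -152.1°

At s = jω = j20:
zero (s+382): 382 + j20 → |·| = √(382²+20²) = √146324 ≈ 382.52, ∠ = arctan(20/382) ≈ 3.00°
quadratic: (j20)² + 11.2·j20 + 400 = 0 + j224 → |·| ≈ 224, ∠ ≈ 90.00°
|H| = 400 · 382.52 / 224 ≈ 683.07
Gain = 20 log₁₀(683.07) ≈ 56.69 dB
∠H = 3.00° − 90.00° = -87.00°

At s = jω = j38:
zero (s+382): 382 + j38 → |·| = √(382²+38²) = √147368 ≈ 383.89, ∠ = arctan(38/382) ≈ 5.68°
quadratic: (j38)² + 11.2·j38 + 400 = -1044 + j425.6 → |·| ≈ 1127.4, ∠ ≈ 157.82°
|H| = 400 · 383.89 / 1127.4 ≈ 136.2
Gain = 20 log₁₀(136.2) ≈ 42.68 dB
∠H = 5.68° − 157.82° = -152.14°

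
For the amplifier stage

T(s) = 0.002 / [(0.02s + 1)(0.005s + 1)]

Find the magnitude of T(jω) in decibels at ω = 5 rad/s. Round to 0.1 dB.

At ω = 5 rad/s:
pole (1 + j5·0.02) = 1 + j0.1 → |·| ≈ 1.005, ∠ ≈ 5.71°
pole (1 + j5·0.005) = 1 + j0.025 → |·| ≈ 1.0003, ∠ ≈ 1.43°
|T| = 0.002 · 1 / (1.005 · 1.0003) ≈ 0.0019895
Gain = 20 log₁₀(0.0019895) ≈ -54.03 dB

-54.0 dB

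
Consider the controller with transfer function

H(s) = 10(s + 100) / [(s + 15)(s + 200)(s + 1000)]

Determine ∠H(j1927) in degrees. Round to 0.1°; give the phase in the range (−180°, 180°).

At s = jω = j1927:
zero (s+100): 100 + j1927 → |·| = √(100²+1927²) = √3723329 ≈ 1929.6, ∠ = arctan(1927/100) ≈ 87.03°
pole (s+15): 15 + j1927 → |·| = √(15²+1927²) = √3713554 ≈ 1927.1, ∠ = arctan(1927/15) ≈ 89.55°
pole (s+200): 200 + j1927 → |·| = √(200²+1927²) = √3753329 ≈ 1937.4, ∠ = arctan(1927/200) ≈ 84.07°
pole (s+1000): 1000 + j1927 → |·| = √(1000²+1927²) = √4713329 ≈ 2171, ∠ = arctan(1927/1000) ≈ 62.57°
∠H = 87.03° − 236.19° = -149.16°

-149.2°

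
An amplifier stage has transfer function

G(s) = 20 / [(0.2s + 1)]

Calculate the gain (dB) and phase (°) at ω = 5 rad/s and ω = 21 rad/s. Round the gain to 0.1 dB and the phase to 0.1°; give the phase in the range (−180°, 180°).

At ω = 5 rad/s:
pole (1 + j5·0.2) = 1 + j1 → |·| ≈ 1.4142, ∠ ≈ 45.00°
|G| = 20 · 1 / (1.4142) ≈ 14.142
Gain = 20 log₁₀(14.142) ≈ 23.01 dB
∠G = (0°) − (45.00°) = -45.00°

At ω = 21 rad/s:
pole (1 + j21·0.2) = 1 + j4.2 → |·| ≈ 4.3174, ∠ ≈ 76.61°
|G| = 20 · 1 / (4.3174) ≈ 4.6324
Gain = 20 log₁₀(4.6324) ≈ 13.32 dB
∠G = (0°) − (76.61°) = -76.61°

ω = 5: 23.0 dB, -45.0°; ω = 21: 13.3 dB, -76.6°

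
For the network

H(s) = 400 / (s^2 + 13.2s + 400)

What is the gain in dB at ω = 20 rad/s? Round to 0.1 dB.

3.6 dB

At s = jω = j20:
quadratic: (j20)² + 13.2·j20 + 400 = 0 + j264 → |·| ≈ 264, ∠ ≈ 90.00°
|H| = 400 / 264 ≈ 1.5152
Gain = 20 log₁₀(1.5152) ≈ 3.61 dB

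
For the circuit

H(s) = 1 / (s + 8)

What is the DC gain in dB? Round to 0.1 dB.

-18.1 dB

H(0) = 1 / (8) = 0.125
20 log₁₀(0.125) ≈ -18.06 dB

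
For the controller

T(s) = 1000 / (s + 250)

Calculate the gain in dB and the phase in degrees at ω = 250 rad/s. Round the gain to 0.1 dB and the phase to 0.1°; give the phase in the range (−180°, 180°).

Substitute s = j250:
Numerator: 1000 = 1000 + j0
Denominator: (j250) + 250 = 250 + j250
|N| = √(1000² + 0²) ≈ 1000, ∠N ≈ 0.00°
|D| = √(250² + 250²) ≈ 353.55, ∠D ≈ 45.00°
|T| = 1000 / 353.55 ≈ 2.8285
Gain = 20 log₁₀(2.8285) ≈ 9.03 dB
∠T = 0.00° − 45.00° = -45.00°

9.0 dB, -45.0°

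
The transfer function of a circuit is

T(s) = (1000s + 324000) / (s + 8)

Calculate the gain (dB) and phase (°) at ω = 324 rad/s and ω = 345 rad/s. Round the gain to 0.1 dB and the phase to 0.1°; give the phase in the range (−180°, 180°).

ω = 324: 63.0 dB, -43.6°; ω = 345: 62.7 dB, -41.9°

Substitute s = j324:
Numerator: 1000(j324) + 324000 = 324000 + j324000
Denominator: (j324) + 8 = 8 + j324
|N| = √(324000² + 324000²) ≈ 4.5821e+05, ∠N ≈ 45.00°
|D| = √(8² + 324²) ≈ 324.1, ∠D ≈ 88.59°
|T| = 4.5821e+05 / 324.1 ≈ 1413.8
Gain = 20 log₁₀(1413.8) ≈ 63.01 dB
∠T = 45.00° − 88.59° = -43.59°

Substitute s = j345:
Numerator: 1000(j345) + 324000 = 324000 + j345000
Denominator: (j345) + 8 = 8 + j345
|N| = √(324000² + 345000²) ≈ 4.7329e+05, ∠N ≈ 46.80°
|D| = √(8² + 345²) ≈ 345.09, ∠D ≈ 88.67°
|T| = 4.7329e+05 / 345.09 ≈ 1371.5
Gain = 20 log₁₀(1371.5) ≈ 62.74 dB
∠T = 46.80° − 88.67° = -41.87°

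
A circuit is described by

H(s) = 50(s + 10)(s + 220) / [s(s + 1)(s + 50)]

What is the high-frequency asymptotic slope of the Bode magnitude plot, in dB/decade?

-20 dB/decade

Each pole contributes −20 dB/decade at high frequency; each zero contributes +20 dB/decade.
Net: 2 zero(s) − 3 pole(s) → -20 dB/decade.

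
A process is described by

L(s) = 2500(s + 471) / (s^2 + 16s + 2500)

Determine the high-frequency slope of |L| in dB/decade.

-20 dB/decade

Each pole contributes −20 dB/decade at high frequency; each zero contributes +20 dB/decade.
Net: 1 zero(s) − 2 pole(s) → -20 dB/decade.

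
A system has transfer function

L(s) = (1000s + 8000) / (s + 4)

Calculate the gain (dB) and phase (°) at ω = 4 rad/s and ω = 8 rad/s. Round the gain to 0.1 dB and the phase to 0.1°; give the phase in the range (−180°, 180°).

Substitute s = j4:
Numerator: 1000(j4) + 8000 = 8000 + j4000
Denominator: (j4) + 4 = 4 + j4
|N| = √(8000² + 4000²) ≈ 8944.3, ∠N ≈ 26.57°
|D| = √(4² + 4²) ≈ 5.6569, ∠D ≈ 45.00°
|L| = 8944.3 / 5.6569 ≈ 1581.1
Gain = 20 log₁₀(1581.1) ≈ 63.98 dB
∠L = 26.57° − 45.00° = -18.43°

Substitute s = j8:
Numerator: 1000(j8) + 8000 = 8000 + j8000
Denominator: (j8) + 4 = 4 + j8
|N| = √(8000² + 8000²) ≈ 11314, ∠N ≈ 45.00°
|D| = √(4² + 8²) ≈ 8.9443, ∠D ≈ 63.43°
|L| = 11314 / 8.9443 ≈ 1264.9
Gain = 20 log₁₀(1264.9) ≈ 62.04 dB
∠L = 45.00° − 63.43° = -18.43°

ω = 4: 64.0 dB, -18.4°; ω = 8: 62.0 dB, -18.4°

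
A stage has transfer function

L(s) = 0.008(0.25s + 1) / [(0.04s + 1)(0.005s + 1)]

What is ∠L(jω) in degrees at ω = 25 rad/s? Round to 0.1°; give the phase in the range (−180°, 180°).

28.8°

At ω = 25 rad/s:
zero (1 + j25·0.25) = 1 + j6.25 → |·| ≈ 6.3295, ∠ ≈ 80.91°
pole (1 + j25·0.04) = 1 + j1 → |·| ≈ 1.4142, ∠ ≈ 45.00°
pole (1 + j25·0.005) = 1 + j0.125 → |·| ≈ 1.0078, ∠ ≈ 7.13°
∠L = (80.91°) − (45.00° + 7.13°) = 28.78°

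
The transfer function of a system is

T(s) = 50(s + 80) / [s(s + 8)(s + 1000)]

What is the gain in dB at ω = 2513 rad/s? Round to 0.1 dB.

-102.7 dB

At s = jω = j2513:
zero (s+80): 80 + j2513 → |·| = √(80²+2513²) = √6321569 ≈ 2514.3, ∠ = arctan(2513/80) ≈ 88.18°
pole (s+8): 8 + j2513 → |·| = √(8²+2513²) = √6315233 ≈ 2513, ∠ = arctan(2513/8) ≈ 89.82°
pole (s+1000): 1000 + j2513 → |·| = √(1000²+2513²) = √7315169 ≈ 2704.7, ∠ = arctan(2513/1000) ≈ 68.30°
pole at origin: |s| = 2513, ∠ = 90.00° (in denominator)
|T| = 50 · 2514.3 / 1.7081e+10 ≈ 7.3599e-06
Gain = 20 log₁₀(7.3599e-06) ≈ -102.66 dB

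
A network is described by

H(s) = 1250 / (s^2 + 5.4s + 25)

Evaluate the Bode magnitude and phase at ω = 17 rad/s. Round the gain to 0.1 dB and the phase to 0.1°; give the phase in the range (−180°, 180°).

13.0 dB, -160.8°

At s = jω = j17:
quadratic: (j17)² + 5.4·j17 + 25 = -264 + j91.8 → |·| ≈ 279.51, ∠ ≈ 160.83°
|H| = 1250 / 279.51 ≈ 4.4721
Gain = 20 log₁₀(4.4721) ≈ 13.01 dB
∠H = 0.00° − 160.83° = -160.83°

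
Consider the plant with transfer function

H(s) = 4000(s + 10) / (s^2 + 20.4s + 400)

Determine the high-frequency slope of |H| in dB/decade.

Each pole contributes −20 dB/decade at high frequency; each zero contributes +20 dB/decade.
Net: 1 zero(s) − 2 pole(s) → -20 dB/decade.

-20 dB/decade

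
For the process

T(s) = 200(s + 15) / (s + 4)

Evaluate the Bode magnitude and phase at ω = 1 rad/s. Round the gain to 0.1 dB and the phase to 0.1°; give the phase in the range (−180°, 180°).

At s = jω = j1:
zero (s+15): 15 + j1 → |·| = √(15²+1²) = √226 ≈ 15.033, ∠ = arctan(1/15) ≈ 3.81°
pole (s+4): 4 + j1 → |·| = √(4²+1²) = √17 ≈ 4.1231, ∠ = arctan(1/4) ≈ 14.04°
|T| = 200 · 15.033 / 4.1231 ≈ 729.21
Gain = 20 log₁₀(729.21) ≈ 57.26 dB
∠T = 3.81° − 14.04° = -10.23°

57.3 dB, -10.2°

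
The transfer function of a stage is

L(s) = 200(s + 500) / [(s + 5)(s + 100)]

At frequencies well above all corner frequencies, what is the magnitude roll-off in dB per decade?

Each pole contributes −20 dB/decade at high frequency; each zero contributes +20 dB/decade.
Net: 1 zero(s) − 2 pole(s) → -20 dB/decade.

-20 dB/decade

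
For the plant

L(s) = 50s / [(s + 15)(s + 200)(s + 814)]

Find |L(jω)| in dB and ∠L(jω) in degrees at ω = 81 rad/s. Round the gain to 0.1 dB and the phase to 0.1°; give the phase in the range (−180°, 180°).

-71.1 dB, -17.2°

At s = jω = j81:
zero at origin: s = j81 → |·| = 81, ∠ = 90.00°
pole (s+15): 15 + j81 → |·| = √(15²+81²) = √6786 ≈ 82.377, ∠ = arctan(81/15) ≈ 79.51°
pole (s+200): 200 + j81 → |·| = √(200²+81²) = √46561 ≈ 215.78, ∠ = arctan(81/200) ≈ 22.05°
pole (s+814): 814 + j81 → |·| = √(814²+81²) = √669157 ≈ 818.02, ∠ = arctan(81/814) ≈ 5.68°
|L| = 50 · 81 / 1.4541e+07 ≈ 0.00027852
Gain = 20 log₁₀(0.00027852) ≈ -71.10 dB
∠L = 90.00° − 107.24° = -17.24°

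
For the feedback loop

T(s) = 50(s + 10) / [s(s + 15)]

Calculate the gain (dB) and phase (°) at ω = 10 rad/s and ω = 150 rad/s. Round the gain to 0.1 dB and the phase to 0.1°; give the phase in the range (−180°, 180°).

At s = jω = j10:
zero (s+10): 10 + j10 → |·| = √(10²+10²) = √200 ≈ 14.142, ∠ = arctan(10/10) ≈ 45.00°
pole (s+15): 15 + j10 → |·| = √(15²+10²) = √325 ≈ 18.028, ∠ = arctan(10/15) ≈ 33.69°
pole at origin: |s| = 10, ∠ = 90.00° (in denominator)
|T| = 50 · 14.142 / 180.28 ≈ 3.9222
Gain = 20 log₁₀(3.9222) ≈ 11.87 dB
∠T = 45.00° − 123.69° = -78.69°

At s = jω = j150:
zero (s+10): 10 + j150 → |·| = √(10²+150²) = √22600 ≈ 150.33, ∠ = arctan(150/10) ≈ 86.19°
pole (s+15): 15 + j150 → |·| = √(15²+150²) = √22725 ≈ 150.75, ∠ = arctan(150/15) ≈ 84.29°
pole at origin: |s| = 150, ∠ = 90.00° (in denominator)
|T| = 50 · 150.33 / 22612 ≈ 0.33241
Gain = 20 log₁₀(0.33241) ≈ -9.57 dB
∠T = 86.19° − 174.29° = -88.10°

ω = 10: 11.9 dB, -78.7°; ω = 150: -9.6 dB, -88.1°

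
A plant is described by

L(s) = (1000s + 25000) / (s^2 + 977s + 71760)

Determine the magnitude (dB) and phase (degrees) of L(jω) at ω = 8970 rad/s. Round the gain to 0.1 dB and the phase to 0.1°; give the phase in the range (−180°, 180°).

Substitute s = j8970:
Numerator: 1000(j8970) + 25000 = 25000 + j8970000
Denominator: (j8970)^2 + 977(j8970) + 71760 = -80389140 + j8763690
|N| = √(25000² + 8970000²) ≈ 8.97e+06, ∠N ≈ 89.84°
|D| = √(80389140² + 8763690²) ≈ 8.0865e+07, ∠D ≈ 173.78°
|L| = 8.97e+06 / 8.0865e+07 ≈ 0.11093
Gain = 20 log₁₀(0.11093) ≈ -19.10 dB
∠L = 89.84° − 173.78° = -83.94°

-19.1 dB, -83.9°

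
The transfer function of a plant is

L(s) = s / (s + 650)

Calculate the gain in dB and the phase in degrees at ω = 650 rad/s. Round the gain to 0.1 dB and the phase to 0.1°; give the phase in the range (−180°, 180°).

-3.0 dB, 45.0°

At s = jω = j650:
zero at origin: s = j650 → |·| = 650, ∠ = 90.00°
pole (s+650): 650 + j650 → |·| = √(650²+650²) = √845000 ≈ 919.24, ∠ = arctan(650/650) ≈ 45.00°
|L| = 1 · 650 / 919.24 ≈ 0.70711
Gain = 20 log₁₀(0.70711) ≈ -3.01 dB
∠L = 90.00° − 45.00° = 45.00°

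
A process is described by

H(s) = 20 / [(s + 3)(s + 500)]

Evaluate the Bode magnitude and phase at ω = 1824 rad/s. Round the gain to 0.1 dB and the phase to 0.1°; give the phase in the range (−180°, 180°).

-104.7 dB, -164.6°

At s = jω = j1824:
pole (s+3): 3 + j1824 → |·| = √(3²+1824²) = √3326985 ≈ 1824, ∠ = arctan(1824/3) ≈ 89.91°
pole (s+500): 500 + j1824 → |·| = √(500²+1824²) = √3576976 ≈ 1891.3, ∠ = arctan(1824/500) ≈ 74.67°
|H| = 20 / 3.4497e+06 ≈ 5.7976e-06
Gain = 20 log₁₀(5.7976e-06) ≈ -104.74 dB
∠H = 0.00° − 164.58° = -164.58°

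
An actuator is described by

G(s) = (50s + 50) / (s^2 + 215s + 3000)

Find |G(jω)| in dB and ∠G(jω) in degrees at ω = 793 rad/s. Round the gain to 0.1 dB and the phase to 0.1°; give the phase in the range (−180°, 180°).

Substitute s = j793:
Numerator: 50(j793) + 50 = 50 + j39650
Denominator: (j793)^2 + 215(j793) + 3000 = -625849 + j170495
|N| = √(50² + 39650²) ≈ 39650, ∠N ≈ 89.93°
|D| = √(625849² + 170495²) ≈ 6.4866e+05, ∠D ≈ 164.76°
|G| = 39650 / 6.4866e+05 ≈ 0.061126
Gain = 20 log₁₀(0.061126) ≈ -24.28 dB
∠G = 89.93° − 164.76° = -74.83°

-24.3 dB, -74.8°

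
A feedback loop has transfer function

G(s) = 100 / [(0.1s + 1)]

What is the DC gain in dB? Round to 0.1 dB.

40.0 dB

G(0) = 100 · 1 / 1 = 100
20 log₁₀(100) ≈ 40.00 dB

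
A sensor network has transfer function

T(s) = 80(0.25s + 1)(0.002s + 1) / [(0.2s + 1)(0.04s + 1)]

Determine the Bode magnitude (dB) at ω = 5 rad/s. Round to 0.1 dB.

39.0 dB

At ω = 5 rad/s:
zero (1 + j5·0.25) = 1 + j1.25 → |·| ≈ 1.6008, ∠ ≈ 51.34°
zero (1 + j5·0.002) = 1 + j0.01 → |·| ≈ 1, ∠ ≈ 0.57°
pole (1 + j5·0.2) = 1 + j1 → |·| ≈ 1.4142, ∠ ≈ 45.00°
pole (1 + j5·0.04) = 1 + j0.2 → |·| ≈ 1.0198, ∠ ≈ 11.31°
|T| = 80 · 1.6008 · 1 / (1.4142 · 1.0198) ≈ 88.798
Gain = 20 log₁₀(88.798) ≈ 38.97 dB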